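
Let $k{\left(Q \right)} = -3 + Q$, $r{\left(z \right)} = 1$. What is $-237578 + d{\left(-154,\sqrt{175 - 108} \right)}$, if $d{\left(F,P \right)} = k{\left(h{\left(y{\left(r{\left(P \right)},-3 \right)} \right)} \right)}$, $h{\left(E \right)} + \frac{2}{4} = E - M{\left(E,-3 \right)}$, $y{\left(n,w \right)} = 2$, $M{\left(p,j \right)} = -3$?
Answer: $- \frac{475153}{2} \approx -2.3758 \cdot 10^{5}$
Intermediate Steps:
$h{\left(E \right)} = \frac{5}{2} + E$ ($h{\left(E \right)} = - \frac{1}{2} + \left(E - -3\right) = - \frac{1}{2} + \left(E + 3\right) = - \frac{1}{2} + \left(3 + E\right) = \frac{5}{2} + E$)
$d{\left(F,P \right)} = \frac{3}{2}$ ($d{\left(F,P \right)} = -3 + \left(\frac{5}{2} + 2\right) = -3 + \frac{9}{2} = \frac{3}{2}$)
$-237578 + d{\left(-154,\sqrt{175 - 108} \right)} = -237578 + \frac{3}{2} = - \frac{475153}{2}$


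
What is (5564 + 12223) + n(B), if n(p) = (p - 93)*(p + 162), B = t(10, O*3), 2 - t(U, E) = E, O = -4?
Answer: 3883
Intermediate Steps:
t(U, E) = 2 - E
B = 14 (B = 2 - (-4)*3 = 2 - 1*(-12) = 2 + 12 = 14)
n(p) = (-93 + p)*(162 + p)
(5564 + 12223) + n(B) = (5564 + 12223) + (-15066 + 14² + 69*14) = 17787 + (-15066 + 196 + 966) = 17787 - 13904 = 3883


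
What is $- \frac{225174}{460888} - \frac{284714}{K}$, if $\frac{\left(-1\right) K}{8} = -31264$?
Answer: $- \frac{11721249095}{7204601216} \approx -1.6269$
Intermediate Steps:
$K = 250112$ ($K = \left(-8\right) \left(-31264\right) = 250112$)
$- \frac{225174}{460888} - \frac{284714}{K} = - \frac{225174}{460888} - \frac{284714}{250112} = \left(-225174\right) \frac{1}{460888} - \frac{142357}{125056} = - \frac{112587}{230444} - \frac{142357}{125056} = - \frac{11721249095}{7204601216}$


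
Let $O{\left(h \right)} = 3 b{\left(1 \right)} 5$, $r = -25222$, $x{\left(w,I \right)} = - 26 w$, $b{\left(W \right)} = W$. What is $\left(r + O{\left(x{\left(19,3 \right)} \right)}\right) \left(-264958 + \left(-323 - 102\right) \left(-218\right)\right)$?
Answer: $4343367756$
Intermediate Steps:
$O{\left(h \right)} = 15$ ($O{\left(h \right)} = 3 \cdot 1 \cdot 5 = 3 \cdot 5 = 15$)
$\left(r + O{\left(x{\left(19,3 \right)} \right)}\right) \left(-264958 + \left(-323 - 102\right) \left(-218\right)\right) = \left(-25222 + 15\right) \left(-264958 + \left(-323 - 102\right) \left(-218\right)\right) = - 25207 \left(-264958 - -92650\right) = - 25207 \left(-264958 + 92650\right) = \left(-25207\right) \left(-172308\right) = 4343367756$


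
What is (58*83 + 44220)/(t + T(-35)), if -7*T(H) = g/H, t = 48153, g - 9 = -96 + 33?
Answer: 12013330/11797431 ≈ 1.0183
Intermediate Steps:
g = -54 (g = 9 + (-96 + 33) = 9 - 63 = -54)
T(H) = 54/(7*H) (T(H) = -(-54)/(7*H) = 54/(7*H))
(58*83 + 44220)/(t + T(-35)) = (58*83 + 44220)/(48153 + (54/7)/(-35)) = (4814 + 44220)/(48153 + (54/7)*(-1/35)) = 49034/(48153 - 54/245) = 49034/(11797431/245) = 49034*(245/11797431) = 12013330/11797431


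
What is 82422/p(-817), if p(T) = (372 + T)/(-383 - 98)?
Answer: 39644982/445 ≈ 89090.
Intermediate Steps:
p(T) = -372/481 - T/481 (p(T) = (372 + T)/(-481) = (372 + T)*(-1/481) = -372/481 - T/481)
82422/p(-817) = 82422/(-372/481 - 1/481*(-817)) = 82422/(-372/481 + 817/481) = 82422/(445/481) = 82422*(481/445) = 39644982/445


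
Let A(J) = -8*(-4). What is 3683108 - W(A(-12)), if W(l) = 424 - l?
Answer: 3682716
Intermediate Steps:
A(J) = 32
3683108 - W(A(-12)) = 3683108 - (424 - 1*32) = 3683108 - (424 - 32) = 3683108 - 1*392 = 3683108 - 392 = 3682716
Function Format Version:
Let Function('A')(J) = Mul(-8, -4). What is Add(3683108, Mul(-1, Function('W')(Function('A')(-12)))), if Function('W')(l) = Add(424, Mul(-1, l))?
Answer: 3682716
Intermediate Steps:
Function('A')(J) = 32
Add(3683108, Mul(-1, Function('W')(Function('A')(-12)))) = Add(3683108, Mul(-1, Add(424, Mul(-1, 32)))) = Add(3683108, Mul(-1, Add(424, -32))) = Add(3683108, Mul(-1, 392)) = Add(3683108, -392) = 3682716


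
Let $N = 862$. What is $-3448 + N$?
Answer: $-2586$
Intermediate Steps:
$-3448 + N = -3448 + 862 = -2586$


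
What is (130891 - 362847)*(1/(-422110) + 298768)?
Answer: -14626328930433462/211055 ≈ -6.9301e+10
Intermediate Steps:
(130891 - 362847)*(1/(-422110) + 298768) = -231956*(-1/422110 + 298768) = -231956*126112960479/422110 = -14626328930433462/211055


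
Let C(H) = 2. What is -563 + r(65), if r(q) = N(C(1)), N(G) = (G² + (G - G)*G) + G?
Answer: -557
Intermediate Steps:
N(G) = G + G² (N(G) = (G² + 0*G) + G = (G² + 0) + G = G² + G = G + G²)
r(q) = 6 (r(q) = 2*(1 + 2) = 2*3 = 6)
-563 + r(65) = -563 + 6 = -557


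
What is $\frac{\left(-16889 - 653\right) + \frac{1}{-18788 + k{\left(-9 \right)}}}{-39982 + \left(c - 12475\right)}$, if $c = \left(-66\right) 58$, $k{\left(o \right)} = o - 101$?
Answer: $\frac{331508717}{1063673930} \approx 0.31166$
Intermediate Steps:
$k{\left(o \right)} = -101 + o$
$c = -3828$
$\frac{\left(-16889 - 653\right) + \frac{1}{-18788 + k{\left(-9 \right)}}}{-39982 + \left(c - 12475\right)} = \frac{\left(-16889 - 653\right) + \frac{1}{-18788 - 110}}{-39982 - 16303} = \frac{-17542 + \frac{1}{-18898}}{-39982 - 16303} = \frac{-17542 - \frac{1}{18898}}{-56285} = \left(- \frac{331508717}{18898}\right) \left(- \frac{1}{56285}\right) = \frac{331508717}{1063673930}$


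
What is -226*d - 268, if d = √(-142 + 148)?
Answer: -268 - 226*√6 ≈ -821.58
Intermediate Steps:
d = √6 ≈ 2.4495
-226*d - 268 = -226*√6 - 268 = -268 - 226*√6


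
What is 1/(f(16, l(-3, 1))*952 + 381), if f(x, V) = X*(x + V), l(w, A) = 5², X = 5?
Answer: 1/195541 ≈ 5.1140e-6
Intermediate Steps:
l(w, A) = 25
f(x, V) = 5*V + 5*x (f(x, V) = 5*(x + V) = 5*(V + x) = 5*V + 5*x)
1/(f(16, l(-3, 1))*952 + 381) = 1/((5*25 + 5*16)*952 + 381) = 1/((125 + 80)*952 + 381) = 1/(205*952 + 381) = 1/(195160 + 381) = 1/195541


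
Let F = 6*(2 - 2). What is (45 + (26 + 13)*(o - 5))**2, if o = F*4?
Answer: 22500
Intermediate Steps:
F = 0 (F = 6*0 = 0)
o = 0 (o = 0*4 = 0)
(45 + (26 + 13)*(o - 5))**2 = (45 + (26 + 13)*(0 - 5))**2 = (45 + 39*(-5))**2 = (45 - 195)**2 = (-150)**2 = 22500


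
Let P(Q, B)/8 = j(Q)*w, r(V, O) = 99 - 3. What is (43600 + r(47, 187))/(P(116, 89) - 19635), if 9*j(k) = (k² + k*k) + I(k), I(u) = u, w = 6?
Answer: 131088/373543 ≈ 0.35093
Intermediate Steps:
r(V, O) = 96
j(k) = k/9 + 2*k²/9 (j(k) = ((k² + k*k) + k)/9 = ((k² + k²) + k)/9 = (2*k² + k)/9 = (k + 2*k²)/9 = k/9 + 2*k²/9)
P(Q, B) = 16*Q*(1 + 2*Q)/3 (P(Q, B) = 8*((Q*(1 + 2*Q)/9)*6) = 8*(2*Q*(1 + 2*Q)/3) = 16*Q*(1 + 2*Q)/3)
(43600 + r(47, 187))/(P(116, 89) - 19635) = (43600 + 96)/((16/3)*116*(1 + 2*116) - 19635) = 43696/((16/3)*116*(1 + 232) - 19635) = 43696/((16/3)*116*233 - 19635) = 43696/(432448/3 - 19635) = 43696/(373543/3) = 43696*(3/373543) = 131088/373543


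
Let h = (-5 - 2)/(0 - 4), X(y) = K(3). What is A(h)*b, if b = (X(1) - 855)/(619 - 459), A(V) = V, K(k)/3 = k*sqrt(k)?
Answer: -1197/128 + 63*sqrt(3)/640 ≈ -9.1811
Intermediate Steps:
K(k) = 3*k**(3/2) (K(k) = 3*(k*sqrt(k)) = 3*k**(3/2))
X(y) = 9*sqrt(3) (X(y) = 3*3**(3/2) = 3*(3*sqrt(3)) = 9*sqrt(3))
h = 7/4 (h = -7/(-4) = -7*(-1/4) = 7/4 ≈ 1.7500)
b = -171/32 + 9*sqrt(3)/160 (b = (9*sqrt(3) - 855)/(619 - 459) = (-855 + 9*sqrt(3))/160 = (-855 + 9*sqrt(3))*(1/160) = -171/32 + 9*sqrt(3)/160 ≈ -5.2463)
A(h)*b = 7*(-171/32 + 9*sqrt(3)/160)/4 = -1197/128 + 63*sqrt(3)/640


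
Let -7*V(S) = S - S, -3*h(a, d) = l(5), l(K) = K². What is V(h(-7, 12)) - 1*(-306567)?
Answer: 306567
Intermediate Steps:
h(a, d) = -25/3 (h(a, d) = -⅓*5² = -⅓*25 = -25/3)
V(S) = 0 (V(S) = -(S - S)/7 = -⅐*0 = 0)
V(h(-7, 12)) - 1*(-306567) = 0 - 1*(-306567) = 0 + 306567 = 306567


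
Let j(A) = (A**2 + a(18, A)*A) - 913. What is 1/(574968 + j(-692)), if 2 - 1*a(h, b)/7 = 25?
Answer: 1/1164331 ≈ 8.5886e-7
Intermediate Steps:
a(h, b) = -161 (a(h, b) = 14 - 7*25 = 14 - 175 = -161)
j(A) = -913 + A**2 - 161*A (j(A) = (A**2 - 161*A) - 913 = -913 + A**2 - 161*A)
1/(574968 + j(-692)) = 1/(574968 + (-913 + (-692)**2 - 161*(-692))) = 1/(574968 + (-913 + 478864 + 111412)) = 1/(574968 + 589363) = 1/1164331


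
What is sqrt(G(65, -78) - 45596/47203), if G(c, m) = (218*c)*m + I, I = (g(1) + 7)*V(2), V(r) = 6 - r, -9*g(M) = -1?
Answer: 4*I*sqrt(1385209255792778)/141609 ≈ 1051.3*I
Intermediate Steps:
g(M) = 1/9 (g(M) = -1/9*(-1) = 1/9)
I = 256/9 (I = (1/9 + 7)*(6 - 1*2) = 64*(6 - 2)/9 = (64/9)*4 = 256/9 ≈ 28.444)
G(c, m) = 256/9 + 218*c*m (G(c, m) = (218*c)*m + 256/9 = 218*c*m + 256/9 = 256/9 + 218*c*m)
sqrt(G(65, -78) - 45596/47203) = sqrt((256/9 + 218*65*(-78)) - 45596/47203) = sqrt((256/9 - 1105260) - 45596*1/47203) = sqrt(-9947084/9 - 45596/47203) = sqrt(-469532616416/424827) = 4*I*sqrt(1385209255792778)/141609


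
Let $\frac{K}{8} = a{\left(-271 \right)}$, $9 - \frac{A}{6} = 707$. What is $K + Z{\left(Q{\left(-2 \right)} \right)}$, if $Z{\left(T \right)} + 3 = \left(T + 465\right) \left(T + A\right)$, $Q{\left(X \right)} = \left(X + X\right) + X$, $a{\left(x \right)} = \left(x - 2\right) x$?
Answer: $-1333185$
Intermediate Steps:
$A = -4188$ ($A = 54 - 4242 = -4188$)
$a{\left(x \right)} = x \left(-2 + x\right)$ ($a{\left(x \right)} = \left(-2 + x\right) x = x \left(-2 + x\right)$)
$Q{\left(X \right)} = 3 X$ ($Q{\left(X \right)} = 2 X + X = 3 X$)
$Z{\left(T \right)} = -3 + \left(-4188 + T\right) \left(465 + T\right)$ ($Z{\left(T \right)} = -3 + \left(T + 465\right) \left(T - 4188\right) = -3 + \left(465 + T\right) \left(-4188 + T\right) = -3 + \left(-4188 + T\right) \left(465 + T\right)$)
$K = 591864$ ($K = 8 \left(- 271 \left(-2 - 271\right)\right) = 8 \left(\left(-271\right) \left(-273\right)\right) = 8 \cdot 73983 = 591864$)
$K + Z{\left(Q{\left(-2 \right)} \right)} = 591864 - \left(1947423 - 36 + 3723 \cdot 3 \left(-2\right)\right) = 591864 - \left(1925085 - 36\right) = 591864 + \left(-1947423 + 36 + 22338\right) = 591864 - 1925049 = -1333185$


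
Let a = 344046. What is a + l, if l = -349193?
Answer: -5147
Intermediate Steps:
a + l = 344046 - 349193 = -5147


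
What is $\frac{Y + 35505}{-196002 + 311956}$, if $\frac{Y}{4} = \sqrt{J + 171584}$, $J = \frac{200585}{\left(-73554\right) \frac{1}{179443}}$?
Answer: $\frac{35505}{115954} + \frac{i \sqrt{1719169155265926}}{2132220129} \approx 0.3062 + 0.019446 i$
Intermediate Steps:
$J = - \frac{35993574155}{73554}$ ($J = \frac{200585}{\left(-73554\right) \frac{1}{179443}} = \frac{200585}{- \frac{73554}{179443}} = 200585 \left(- \frac{179443}{73554}\right) = - \frac{35993574155}{73554} \approx -4.8935 \cdot 10^{5}$)
$Y = \frac{2 i \sqrt{1719169155265926}}{36777}$ ($Y = 4 \sqrt{- \frac{35993574155}{73554} + 171584} = 4 \sqrt{- \frac{23372884619}{73554}} = 4 \frac{i \sqrt{1719169155265926}}{73554} = \frac{2 i \sqrt{1719169155265926}}{36777} \approx 2254.8 i$)
$\frac{Y + 35505}{-196002 + 311956} = \frac{\frac{2 i \sqrt{1719169155265926}}{36777} + 35505}{-196002 + 311956} = \frac{35505 + \frac{2 i \sqrt{1719169155265926}}{36777}}{115954} = \left(35505 + \frac{2 i \sqrt{1719169155265926}}{36777}\right) \frac{1}{115954} = \frac{35505}{115954} + \frac{i \sqrt{1719169155265926}}{2132220129}$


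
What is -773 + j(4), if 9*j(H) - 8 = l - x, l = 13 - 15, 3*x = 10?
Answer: -20863/27 ≈ -772.70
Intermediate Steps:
x = 10/3 (x = (⅓)*10 = 10/3 ≈ 3.3333)
l = -2
j(H) = 8/27 (j(H) = 8/9 + (-2 - 1*10/3)/9 = 8/9 + (-2 - 10/3)/9 = 8/9 + (⅑)*(-16/3) = 8/9 - 16/27 = 8/27)
-773 + j(4) = -773 + 8/27 = -20863/27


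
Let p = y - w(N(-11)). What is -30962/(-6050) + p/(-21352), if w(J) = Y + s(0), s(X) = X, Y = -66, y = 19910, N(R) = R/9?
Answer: 33765364/8073725 ≈ 4.1821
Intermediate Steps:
N(R) = R/9 (N(R) = R*(1/9) = R/9)
w(J) = -66 (w(J) = -66 + 0 = -66)
p = 19976 (p = 19910 - 1*(-66) = 19910 + 66 = 19976)
-30962/(-6050) + p/(-21352) = -30962/(-6050) + 19976/(-21352) = -30962*(-1/6050) + 19976*(-1/21352) = 15481/3025 - 2497/2669 = 33765364/8073725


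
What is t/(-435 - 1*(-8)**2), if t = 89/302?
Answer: -89/150698 ≈ -0.00059059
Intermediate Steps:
t = 89/302 (t = 89*(1/302) = 89/302 ≈ 0.29470)
t/(-435 - 1*(-8)**2) = 89/(302*(-435 - 1*(-8)**2)) = 89/(302*(-435 - 1*64)) = 89/(302*(-435 - 64)) = (89/302)/(-499) = (89/302)*(-1/499) = -89/150698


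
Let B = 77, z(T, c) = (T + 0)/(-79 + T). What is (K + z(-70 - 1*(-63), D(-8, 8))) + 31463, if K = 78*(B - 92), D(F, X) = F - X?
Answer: 2605205/86 ≈ 30293.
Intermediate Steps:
z(T, c) = T/(-79 + T)
K = -1170 (K = 78*(77 - 92) = 78*(-15) = -1170)
(K + z(-70 - 1*(-63), D(-8, 8))) + 31463 = (-1170 + (-70 - 1*(-63))/(-79 + (-70 - 1*(-63)))) + 31463 = (-1170 + (-70 + 63)/(-79 + (-70 + 63))) + 31463 = (-1170 - 7/(-79 - 7)) + 31463 = (-1170 - 7/(-86)) + 31463 = (-1170 - 7*(-1/86)) + 31463 = (-1170 + 7/86) + 31463 = -100613/86 + 31463 = 2605205/86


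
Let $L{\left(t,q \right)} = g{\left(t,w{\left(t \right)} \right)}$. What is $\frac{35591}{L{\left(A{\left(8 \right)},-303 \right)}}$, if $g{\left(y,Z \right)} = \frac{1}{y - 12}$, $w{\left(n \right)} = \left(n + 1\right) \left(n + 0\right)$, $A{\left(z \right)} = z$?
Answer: $-142364$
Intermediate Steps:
$w{\left(n \right)} = n \left(1 + n\right)$ ($w{\left(n \right)} = \left(1 + n\right) n = n \left(1 + n\right)$)
$g{\left(y,Z \right)} = \frac{1}{-12 + y}$
$L{\left(t,q \right)} = \frac{1}{-12 + t}$
$\frac{35591}{L{\left(A{\left(8 \right)},-303 \right)}} = \frac{35591}{\frac{1}{-12 + 8}} = \frac{35591}{\frac{1}{-4}} = \frac{35591}{- \frac{1}{4}} = 35591 \left(-4\right) = -142364$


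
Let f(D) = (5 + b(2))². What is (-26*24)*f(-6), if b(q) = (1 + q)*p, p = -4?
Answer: -30576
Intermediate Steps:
b(q) = -4 - 4*q (b(q) = (1 + q)*(-4) = -4 - 4*q)
f(D) = 49 (f(D) = (5 + (-4 - 4*2))² = (5 + (-4 - 8))² = (5 - 12)² = (-7)² = 49)
(-26*24)*f(-6) = -26*24*49 = -624*49 = -30576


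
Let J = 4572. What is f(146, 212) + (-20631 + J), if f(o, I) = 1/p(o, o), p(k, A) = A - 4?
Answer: -2280377/142 ≈ -16059.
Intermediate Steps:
p(k, A) = -4 + A
f(o, I) = 1/(-4 + o)
f(146, 212) + (-20631 + J) = 1/(-4 + 146) + (-20631 + 4572) = 1/142 - 16059 = -2280377/142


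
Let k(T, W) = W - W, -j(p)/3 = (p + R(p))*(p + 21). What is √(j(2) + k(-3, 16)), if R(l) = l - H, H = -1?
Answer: I*√345 ≈ 18.574*I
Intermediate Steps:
R(l) = 1 + l (R(l) = l - 1*(-1) = l + 1 = 1 + l)
j(p) = -3*(1 + 2*p)*(21 + p) (j(p) = -3*(p + (1 + p))*(p + 21) = -3*(1 + 2*p)*(21 + p))
k(T, W) = 0
√(j(2) + k(-3, 16)) = √((-63 - 129*2 - 6*2²) + 0) = √((-63 - 258 - 6*4) + 0) = √((-63 - 258 - 24) + 0) = √(-345 + 0) = √(-345) = I*√345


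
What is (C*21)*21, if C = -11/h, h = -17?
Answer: 4851/17 ≈ 285.35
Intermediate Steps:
C = 11/17 (C = -11/(-17) = -11*(-1/17) = 11/17 ≈ 0.64706)
(C*21)*21 = ((11/17)*21)*21 = (231/17)*21 = 4851/17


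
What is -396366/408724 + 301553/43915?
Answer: 52922767741/8974557230 ≈ 5.8970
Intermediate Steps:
-396366/408724 + 301553/43915 = -396366*1/408724 + 301553*(1/43915) = -198183/204362 + 301553/43915 = 52922767741/8974557230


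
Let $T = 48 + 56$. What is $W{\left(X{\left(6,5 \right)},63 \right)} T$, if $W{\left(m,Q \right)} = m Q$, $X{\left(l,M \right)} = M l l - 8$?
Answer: $1126944$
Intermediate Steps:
$X{\left(l,M \right)} = -8 + M l^{2}$ ($X{\left(l,M \right)} = M l^{2} - 8 = -8 + M l^{2}$)
$W{\left(m,Q \right)} = Q m$
$T = 104$
$W{\left(X{\left(6,5 \right)},63 \right)} T = 63 \left(-8 + 5 \cdot 6^{2}\right) 104 = 63 \left(-8 + 5 \cdot 36\right) 104 = 63 \left(-8 + 180\right) 104 = 63 \cdot 172 \cdot 104 = 10836 \cdot 104 = 1126944$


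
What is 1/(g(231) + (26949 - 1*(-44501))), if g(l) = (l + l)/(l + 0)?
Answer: 1/71452 ≈ 1.3995e-5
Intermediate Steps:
g(l) = 2 (g(l) = (2*l)/l = 2)
1/(g(231) + (26949 - 1*(-44501))) = 1/(2 + (26949 - 1*(-44501))) = 1/(2 + (26949 + 44501)) = 1/(2 + 71450) = 1/71452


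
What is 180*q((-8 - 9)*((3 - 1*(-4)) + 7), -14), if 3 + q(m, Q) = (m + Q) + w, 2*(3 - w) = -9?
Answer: -44550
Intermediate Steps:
w = 15/2 (w = 3 - ½*(-9) = 3 + 9/2 = 15/2 ≈ 7.5000)
q(m, Q) = 9/2 + Q + m (q(m, Q) = -3 + ((m + Q) + 15/2) = -3 + ((Q + m) + 15/2) = -3 + (15/2 + Q + m) = 9/2 + Q + m)
180*q((-8 - 9)*((3 - 1*(-4)) + 7), -14) = 180*(9/2 - 14 + (-8 - 9)*((3 - 1*(-4)) + 7)) = 180*(9/2 - 14 - 17*((3 + 4) + 7)) = 180*(9/2 - 14 - 17*(7 + 7)) = 180*(9/2 - 14 - 17*14) = 180*(9/2 - 14 - 238) = 180*(-495/2) = -44550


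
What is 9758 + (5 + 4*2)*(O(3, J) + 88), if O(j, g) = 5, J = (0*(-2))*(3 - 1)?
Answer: 10967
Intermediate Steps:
J = 0 (J = 0*2 = 0)
9758 + (5 + 4*2)*(O(3, J) + 88) = 9758 + (5 + 4*2)*(5 + 88) = 9758 + (5 + 8)*93 = 9758 + 13*93 = 9758 + 1209 = 10967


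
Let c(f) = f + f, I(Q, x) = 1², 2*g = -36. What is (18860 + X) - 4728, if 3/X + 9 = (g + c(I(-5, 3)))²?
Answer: 3490607/247 ≈ 14132.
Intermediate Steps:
g = -18 (g = (½)*(-36) = -18)
I(Q, x) = 1
c(f) = 2*f
X = 3/247 (X = 3/(-9 + (-18 + 2*1)²) = 3/(-9 + (-18 + 2)²) = 3/(-9 + (-16)²) = 3/(-9 + 256) = 3/247 ≈ 0.012146)
(18860 + X) - 4728 = (18860 + 3/247) - 4728 = 4658423/247 - 4728 = 3490607/247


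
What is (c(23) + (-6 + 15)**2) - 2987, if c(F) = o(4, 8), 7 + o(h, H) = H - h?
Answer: -2909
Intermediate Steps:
o(h, H) = -7 + H - h (o(h, H) = -7 + (H - h) = -7 + H - h)
c(F) = -3 (c(F) = -7 + 8 - 1*4 = -7 + 8 - 4 = -3)
(c(23) + (-6 + 15)**2) - 2987 = (-3 + (-6 + 15)**2) - 2987 = (-3 + 9**2) - 2987 = (-3 + 81) - 2987 = 78 - 2987 = -2909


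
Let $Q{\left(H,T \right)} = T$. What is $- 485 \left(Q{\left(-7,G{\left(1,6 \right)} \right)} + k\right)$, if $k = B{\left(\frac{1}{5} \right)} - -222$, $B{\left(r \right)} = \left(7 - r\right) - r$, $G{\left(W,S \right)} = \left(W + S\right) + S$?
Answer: $-117176$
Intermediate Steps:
$G{\left(W,S \right)} = W + 2 S$ ($G{\left(W,S \right)} = \left(S + W\right) + S = W + 2 S$)
$B{\left(r \right)} = 7 - 2 r$
$k = \frac{1143}{5}$ ($k = \left(7 - \frac{2}{5}\right) - -222 = \left(7 - \frac{2}{5}\right) + 222 = \frac{33}{5} + 222 = \frac{1143}{5} \approx 228.6$)
$- 485 \left(Q{\left(-7,G{\left(1,6 \right)} \right)} + k\right) = - 485 \left(\left(1 + 2 \cdot 6\right) + \frac{1143}{5}\right) = - 485 \left(\left(1 + 12\right) + \frac{1143}{5}\right) = - 485 \left(13 + \frac{1143}{5}\right) = \left(-485\right) \frac{1208}{5} = -117176$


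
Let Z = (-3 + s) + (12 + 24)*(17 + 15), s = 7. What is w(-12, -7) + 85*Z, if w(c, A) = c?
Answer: 98248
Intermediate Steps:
Z = 1156 (Z = (-3 + 7) + (12 + 24)*(17 + 15) = 4 + 36*32 = 4 + 1152 = 1156)
w(-12, -7) + 85*Z = -12 + 85*1156 = -12 + 98260 = 98248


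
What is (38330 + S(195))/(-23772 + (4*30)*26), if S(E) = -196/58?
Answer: -277868/149727 ≈ -1.8558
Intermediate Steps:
S(E) = -98/29 (S(E) = -196*1/58 = -98/29)
(38330 + S(195))/(-23772 + (4*30)*26) = (38330 - 98/29)/(-23772 + (4*30)*26) = 1111472/(29*(-23772 + 120*26)) = 1111472/(29*(-23772 + 3120)) = (1111472/29)/(-20652) = (1111472/29)*(-1/20652) = -277868/149727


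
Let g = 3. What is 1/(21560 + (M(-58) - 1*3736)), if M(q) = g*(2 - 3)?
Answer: 1/17821 ≈ 5.6114e-5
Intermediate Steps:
M(q) = -3 (M(q) = 3*(2 - 3) = 3*(-1) = -3)
1/(21560 + (M(-58) - 1*3736)) = 1/(21560 + (-3 - 1*3736)) = 1/(21560 + (-3 - 3736)) = 1/(21560 - 3739) = 1/17821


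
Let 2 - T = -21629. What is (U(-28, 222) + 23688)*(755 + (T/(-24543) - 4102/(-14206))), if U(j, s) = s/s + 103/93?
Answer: 289751292817422100/16212590397 ≈ 1.7872e+7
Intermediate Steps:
T = 21631 (T = 2 - 1*(-21629) = 2 + 21629 = 21631)
U(j, s) = 196/93 (U(j, s) = 1 + 103*(1/93) = 1 + 103/93 = 196/93)
(U(-28, 222) + 23688)*(755 + (T/(-24543) - 4102/(-14206))) = (196/93 + 23688)*(755 + (21631/(-24543) - 4102/(-14206))) = 2203180*(755 + (21631*(-1/24543) - 4102*(-1/14206)))/93 = 2203180*(755 + (-21631/24543 + 2051/7103))/93 = 2203180*(755 - 103307300/174328929)/93 = (2203180/93)*(131515034095/174328929) = 289751292817422100/16212590397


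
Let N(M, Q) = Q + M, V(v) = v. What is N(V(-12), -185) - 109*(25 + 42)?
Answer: -7500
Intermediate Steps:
N(M, Q) = M + Q
N(V(-12), -185) - 109*(25 + 42) = (-12 - 185) - 109*(25 + 42) = -197 - 109*67 = -197 - 1*7303 = -197 - 7303 = -7500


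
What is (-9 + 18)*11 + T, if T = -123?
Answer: -24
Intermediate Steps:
(-9 + 18)*11 + T = (-9 + 18)*11 - 123 = 9*11 - 123 = 99 - 123 = -24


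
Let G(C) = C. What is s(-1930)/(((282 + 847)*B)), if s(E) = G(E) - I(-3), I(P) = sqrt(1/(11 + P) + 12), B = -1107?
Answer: 1930/1249803 + sqrt(194)/4999212 ≈ 0.0015470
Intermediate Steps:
I(P) = sqrt(12 + 1/(11 + P))
s(E) = E - sqrt(194)/4 (s(E) = E - sqrt((133 + 12*(-3))/(11 - 3)) = E - sqrt((133 - 36)/8) = E - sqrt((1/8)*97) = E - sqrt(97/8) = E - sqrt(194)/4)
s(-1930)/(((282 + 847)*B)) = (-1930 - sqrt(194)/4)/(((282 + 847)*(-1107))) = (-1930 - sqrt(194)/4)/((1129*(-1107))) = (-1930 - sqrt(194)/4)/(-1249803) = (-1930 - sqrt(194)/4)*(-1/1249803) = 1930/1249803 + sqrt(194)/4999212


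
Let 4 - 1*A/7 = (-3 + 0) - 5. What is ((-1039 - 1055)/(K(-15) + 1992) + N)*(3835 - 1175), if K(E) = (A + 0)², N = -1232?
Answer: -1235706325/377 ≈ -3.2777e+6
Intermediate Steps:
A = 84 (A = 28 - 7*((-3 + 0) - 5) = 28 - 7*(-3 - 5) = 28 - 7*(-8) = 28 + 56 = 84)
K(E) = 7056 (K(E) = (84 + 0)² = 84² = 7056)
((-1039 - 1055)/(K(-15) + 1992) + N)*(3835 - 1175) = ((-1039 - 1055)/(7056 + 1992) - 1232)*(3835 - 1175) = (-2094/9048 - 1232)*2660 = (-2094*1/9048 - 1232)*2660 = (-349/1508 - 1232)*2660 = -1858205/1508*2660 = -1235706325/377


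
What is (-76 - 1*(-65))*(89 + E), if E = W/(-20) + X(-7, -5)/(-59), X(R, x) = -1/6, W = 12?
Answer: -1721203/1770 ≈ -972.43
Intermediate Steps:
X(R, x) = -1/6 (X(R, x) = -1*1/6 = -1/6)
E = -1057/1770 (E = 12/(-20) - 1/6/(-59) = 12*(-1/20) - 1/6*(-1/59) = -3/5 + 1/354 = -1057/1770 ≈ -0.59718)
(-76 - 1*(-65))*(89 + E) = (-76 - 1*(-65))*(89 - 1057/1770) = (-76 + 65)*(156473/1770) = -11*156473/1770 = -1721203/1770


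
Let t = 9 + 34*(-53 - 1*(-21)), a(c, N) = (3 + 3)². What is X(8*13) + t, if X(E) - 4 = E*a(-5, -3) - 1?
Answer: 2668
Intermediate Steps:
a(c, N) = 36 (a(c, N) = 6² = 36)
X(E) = 3 + 36*E (X(E) = 4 + (E*36 - 1) = 4 + (36*E - 1) = 4 + (-1 + 36*E) = 3 + 36*E)
t = -1079 (t = 9 + 34*(-53 + 21) = 9 + 34*(-32) = 9 - 1088 = -1079)
X(8*13) + t = (3 + 36*(8*13)) - 1079 = (3 + 36*104) - 1079 = (3 + 3744) - 1079 = 3747 - 1079 = 2668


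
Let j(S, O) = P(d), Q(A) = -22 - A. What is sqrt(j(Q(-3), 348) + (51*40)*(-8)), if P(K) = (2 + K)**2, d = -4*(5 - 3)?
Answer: 2*I*sqrt(4071) ≈ 127.61*I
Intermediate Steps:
d = -8 (d = -4*2 = -8)
j(S, O) = 36 (j(S, O) = (2 - 8)**2 = (-6)**2 = 36)
sqrt(j(Q(-3), 348) + (51*40)*(-8)) = sqrt(36 + (51*40)*(-8)) = sqrt(36 + 2040*(-8)) = sqrt(36 - 16320) = sqrt(-16284) = 2*I*sqrt(4071)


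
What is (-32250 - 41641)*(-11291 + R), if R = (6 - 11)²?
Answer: 832456006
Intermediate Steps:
R = 25 (R = (-5)² = 25)
(-32250 - 41641)*(-11291 + R) = (-32250 - 41641)*(-11291 + 25) = -73891*(-11266) = 832456006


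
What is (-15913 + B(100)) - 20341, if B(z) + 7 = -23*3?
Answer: -36330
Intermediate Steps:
B(z) = -76 (B(z) = -7 - 23*3 = -7 - 69 = -76)
(-15913 + B(100)) - 20341 = (-15913 - 76) - 20341 = -15989 - 20341 = -36330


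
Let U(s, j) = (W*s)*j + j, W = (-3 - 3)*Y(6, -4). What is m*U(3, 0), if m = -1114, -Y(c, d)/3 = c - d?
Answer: 0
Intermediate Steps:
Y(c, d) = -3*c + 3*d (Y(c, d) = -3*(c - d) = -3*c + 3*d)
W = 180 (W = (-3 - 3)*(-3*6 + 3*(-4)) = -6*(-18 - 12) = -6*(-30) = 180)
U(s, j) = j + 180*j*s (U(s, j) = (180*s)*j + j = 180*j*s + j = j + 180*j*s)
m*U(3, 0) = -0*(1 + 180*3) = -0*(1 + 540) = -0*541 = -1114*0 = 0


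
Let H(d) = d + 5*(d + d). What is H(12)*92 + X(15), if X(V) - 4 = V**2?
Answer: 12373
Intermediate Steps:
X(V) = 4 + V**2
H(d) = 11*d (H(d) = d + 5*(2*d) = d + 10*d = 11*d)
H(12)*92 + X(15) = (11*12)*92 + (4 + 15**2) = 132*92 + (4 + 225) = 12144 + 229 = 12373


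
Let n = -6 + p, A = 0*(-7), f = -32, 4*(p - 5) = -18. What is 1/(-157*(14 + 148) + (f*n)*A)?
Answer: -1/25434 ≈ -3.9317e-5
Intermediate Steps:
p = ½ (p = 5 + (¼)*(-18) = 5 - 9/2 = ½ ≈ 0.50000)
A = 0
n = -11/2 (n = -6 + ½ = -11/2 ≈ -5.5000)
1/(-157*(14 + 148) + (f*n)*A) = 1/(-157*(14 + 148) - 32*(-11/2)*0) = 1/(-157*162 + 176*0) = 1/(-25434 + 0) = 1/(-25434) = -1/25434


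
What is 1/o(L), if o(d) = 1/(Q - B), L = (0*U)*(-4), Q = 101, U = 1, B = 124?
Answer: -23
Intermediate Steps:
L = 0 (L = (0*1)*(-4) = 0*(-4) = 0)
o(d) = -1/23 (o(d) = 1/(101 - 1*124) = 1/(101 - 124) = 1/(-23) = -1/23)
1/o(L) = 1/(-1/23) = -23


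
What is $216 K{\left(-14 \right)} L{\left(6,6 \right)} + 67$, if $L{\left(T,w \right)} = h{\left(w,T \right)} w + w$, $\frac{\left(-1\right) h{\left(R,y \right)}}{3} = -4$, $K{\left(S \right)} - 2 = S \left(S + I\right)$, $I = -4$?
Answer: $4279459$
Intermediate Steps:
$K{\left(S \right)} = 2 + S \left(-4 + S\right)$ ($K{\left(S \right)} = 2 + S \left(S - 4\right) = 2 + S \left(-4 + S\right)$)
$h{\left(R,y \right)} = 12$ ($h{\left(R,y \right)} = \left(-3\right) \left(-4\right) = 12$)
$L{\left(T,w \right)} = 13 w$ ($L{\left(T,w \right)} = 12 w + w = 13 w$)
$216 K{\left(-14 \right)} L{\left(6,6 \right)} + 67 = 216 \left(2 + \left(-14\right)^{2} - -56\right) 13 \cdot 6 + 67 = 216 \left(2 + 196 + 56\right) 78 + 67 = 216 \cdot 254 \cdot 78 + 67 = 216 \cdot 19812 + 67 = 4279392 + 67 = 4279459$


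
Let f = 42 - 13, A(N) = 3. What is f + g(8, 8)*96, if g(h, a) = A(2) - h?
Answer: -451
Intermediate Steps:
g(h, a) = 3 - h
f = 29
f + g(8, 8)*96 = 29 + (3 - 1*8)*96 = 29 + (3 - 8)*96 = 29 - 5*96 = 29 - 480 = -451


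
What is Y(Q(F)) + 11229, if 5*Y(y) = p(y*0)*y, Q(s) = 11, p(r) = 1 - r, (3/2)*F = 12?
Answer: 56156/5 ≈ 11231.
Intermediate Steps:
F = 8 (F = (⅔)*12 = 8)
Y(y) = y/5 (Y(y) = ((1 - y*0)*y)/5 = ((1 - 1*0)*y)/5 = ((1 + 0)*y)/5 = (1*y)/5 = y/5)
Y(Q(F)) + 11229 = (⅕)*11 + 11229 = 11/5 + 11229 = 56156/5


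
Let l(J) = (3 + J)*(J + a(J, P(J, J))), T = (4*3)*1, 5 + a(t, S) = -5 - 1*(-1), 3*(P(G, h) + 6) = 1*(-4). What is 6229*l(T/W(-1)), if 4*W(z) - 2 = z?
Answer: 12389481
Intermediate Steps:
W(z) = ½ + z/4
P(G, h) = -22/3 (P(G, h) = -6 + (1*(-4))/3 = -6 + (⅓)*(-4) = -6 - 4/3 = -22/3)
a(t, S) = -9 (a(t, S) = -5 + (-5 - 1*(-1)) = -5 + (-5 + 1) = -5 - 4 = -9)
T = 12 (T = 12*1 = 12)
l(J) = (-9 + J)*(3 + J) (l(J) = (3 + J)*(J - 9) = (3 + J)*(-9 + J) = (-9 + J)*(3 + J))
6229*l(T/W(-1)) = 6229*(-27 + (12/(½ + (¼)*(-1)))² - 72/(½ + (¼)*(-1))) = 6229*(-27 + (12/(½ - ¼))² - 72/(½ - ¼)) = 6229*(-27 + (12/(¼))² - 72/¼) = 6229*(-27 + (12*4)² - 72*4) = 6229*(-27 + 48² - 6*48) = 6229*(-27 + 2304 - 288) = 6229*1989 = 12389481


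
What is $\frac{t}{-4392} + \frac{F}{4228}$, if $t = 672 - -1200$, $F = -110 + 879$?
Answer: $- \frac{63019}{257908} \approx -0.24435$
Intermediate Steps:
$F = 769$
$t = 1872$ ($t = 672 + 1200 = 1872$)
$\frac{t}{-4392} + \frac{F}{4228} = \frac{1872}{-4392} + \frac{769}{4228} = 1872 \left(- \frac{1}{4392}\right) + 769 \cdot \frac{1}{4228} = - \frac{26}{61} + \frac{769}{4228} = - \frac{63019}{257908}$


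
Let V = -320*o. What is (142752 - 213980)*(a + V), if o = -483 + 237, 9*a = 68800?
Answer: -55364099840/9 ≈ -6.1516e+9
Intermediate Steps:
a = 68800/9 (a = (⅑)*68800 = 68800/9 ≈ 7644.4)
o = -246
V = 78720 (V = -320*(-246) = 78720)
(142752 - 213980)*(a + V) = (142752 - 213980)*(68800/9 + 78720) = -71228*777280/9 = -55364099840/9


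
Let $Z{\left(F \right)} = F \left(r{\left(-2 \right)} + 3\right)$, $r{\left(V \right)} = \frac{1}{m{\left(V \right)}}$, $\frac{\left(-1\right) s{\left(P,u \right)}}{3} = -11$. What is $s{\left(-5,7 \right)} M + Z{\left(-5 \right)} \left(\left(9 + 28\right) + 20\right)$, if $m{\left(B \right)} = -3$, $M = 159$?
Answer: $4487$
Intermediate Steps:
$s{\left(P,u \right)} = 33$ ($s{\left(P,u \right)} = \left(-3\right) \left(-11\right) = 33$)
$r{\left(V \right)} = - \frac{1}{3}$ ($r{\left(V \right)} = \frac{1}{-3} = - \frac{1}{3}$)
$Z{\left(F \right)} = \frac{8 F}{3}$ ($Z{\left(F \right)} = F \left(- \frac{1}{3} + 3\right) = F \frac{8}{3} = \frac{8 F}{3}$)
$s{\left(-5,7 \right)} M + Z{\left(-5 \right)} \left(\left(9 + 28\right) + 20\right) = 33 \cdot 159 + \frac{8}{3} \left(-5\right) \left(\left(9 + 28\right) + 20\right) = 5247 - \frac{40 \left(37 + 20\right)}{3} = 5247 - 760 = 4487$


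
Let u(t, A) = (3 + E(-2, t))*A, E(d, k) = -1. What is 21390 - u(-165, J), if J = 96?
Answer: 21198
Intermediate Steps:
u(t, A) = 2*A (u(t, A) = (3 - 1)*A = 2*A)
21390 - u(-165, J) = 21390 - 2*96 = 21390 - 1*192 = 21390 - 192 = 21198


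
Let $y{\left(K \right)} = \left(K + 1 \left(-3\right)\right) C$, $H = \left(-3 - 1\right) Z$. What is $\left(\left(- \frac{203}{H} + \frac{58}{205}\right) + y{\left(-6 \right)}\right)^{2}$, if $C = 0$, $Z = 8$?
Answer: $\frac{1889727841}{43033600} \approx 43.913$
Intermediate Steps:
$H = -32$ ($H = \left(-3 - 1\right) 8 = \left(-4\right) 8 = -32$)
$y{\left(K \right)} = 0$ ($y{\left(K \right)} = \left(K + 1 \left(-3\right)\right) 0 = \left(K - 3\right) 0 = \left(-3 + K\right) 0 = 0$)
$\left(\left(- \frac{203}{H} + \frac{58}{205}\right) + y{\left(-6 \right)}\right)^{2} = \left(\left(- \frac{203}{-32} + \frac{58}{205}\right) + 0\right)^{2} = \left(\left(\left(-203\right) \left(- \frac{1}{32}\right) + 58 \cdot \frac{1}{205}\right) + 0\right)^{2} = \left(\left(\frac{203}{32} + \frac{58}{205}\right) + 0\right)^{2} = \left(\frac{43471}{6560} + 0\right)^{2} = \left(\frac{43471}{6560}\right)^{2} = \frac{1889727841}{43033600}$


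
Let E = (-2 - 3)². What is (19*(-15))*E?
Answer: -7125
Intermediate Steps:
E = 25 (E = (-5)² = 25)
(19*(-15))*E = (19*(-15))*25 = -285*25 = -7125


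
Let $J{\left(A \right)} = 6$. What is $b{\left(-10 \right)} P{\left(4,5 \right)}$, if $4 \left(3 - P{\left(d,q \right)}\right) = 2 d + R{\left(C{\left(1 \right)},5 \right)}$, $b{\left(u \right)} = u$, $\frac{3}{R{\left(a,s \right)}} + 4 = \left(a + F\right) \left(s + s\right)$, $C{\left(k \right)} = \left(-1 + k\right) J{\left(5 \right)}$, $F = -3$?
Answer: $- \frac{695}{68} \approx -10.221$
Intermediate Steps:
$C{\left(k \right)} = -6 + 6 k$ ($C{\left(k \right)} = \left(-1 + k\right) 6 = -6 + 6 k$)
$R{\left(a,s \right)} = \frac{3}{-4 + 2 s \left(-3 + a\right)}$ ($R{\left(a,s \right)} = \frac{3}{-4 + \left(a - 3\right) \left(s + s\right)} = \frac{3}{-4 + \left(-3 + a\right) 2 s} = \frac{3}{-4 + 2 s \left(-3 + a\right)}$)
$P{\left(d,q \right)} = \frac{411}{136} - \frac{d}{2}$ ($P{\left(d,q \right)} = 3 - \frac{2 d + \frac{3}{2 \left(-2 - 15 + \left(-6 + 6 \cdot 1\right) 5\right)}}{4} = 3 - \frac{2 d + \frac{3}{2 \left(-2 - 15 + \left(-6 + 6\right) 5\right)}}{4} = 3 - \frac{2 d + \frac{3}{2 \left(-2 - 15 + 0 \cdot 5\right)}}{4} = 3 - \frac{2 d + \frac{3}{2 \left(-2 - 15 + 0\right)}}{4} = 3 - \frac{2 d + \frac{3}{2 \left(-17\right)}}{4} = 3 - \frac{2 d + \frac{3}{2} \left(- \frac{1}{17}\right)}{4} = 3 - \frac{2 d - \frac{3}{34}}{4} = 3 - \frac{- \frac{3}{34} + 2 d}{4} = 3 - \left(- \frac{3}{136} + \frac{d}{2}\right) = \frac{411}{136} - \frac{d}{2}$)
$b{\left(-10 \right)} P{\left(4,5 \right)} = - 10 \left(\frac{411}{136} - 2\right) = \left(-10\right) \frac{139}{136} = - \frac{695}{68}$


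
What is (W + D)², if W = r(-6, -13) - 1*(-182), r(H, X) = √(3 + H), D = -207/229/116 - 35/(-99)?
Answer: 229937287081120513/6916037386896 + 479539399*I*√3/1314918 ≈ 33247.0 + 631.66*I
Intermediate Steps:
D = 909247/2629836 (D = -207*1/229*(1/116) - 35*(-1/99) = -207/229*1/116 + 35/99 = -207/26564 + 35/99 = 909247/2629836 ≈ 0.34574)
W = 182 + I*√3 (W = √(3 - 6) - 1*(-182) = √(-3) + 182 = I*√3 + 182 = 182 + I*√3 ≈ 182.0 + 1.732*I)
(W + D)² = ((182 + I*√3) + 909247/2629836)² = (479539399/2629836 + I*√3)²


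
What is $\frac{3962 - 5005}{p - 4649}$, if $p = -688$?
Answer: $\frac{1043}{5337} \approx 0.19543$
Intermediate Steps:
$\frac{3962 - 5005}{p - 4649} = \frac{3962 - 5005}{-688 - 4649} = - \frac{1043}{-5337} = \left(-1043\right) \left(- \frac{1}{5337}\right) = \frac{1043}{5337}$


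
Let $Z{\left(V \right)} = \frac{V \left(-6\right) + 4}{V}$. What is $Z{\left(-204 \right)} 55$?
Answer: $- \frac{16885}{51} \approx -331.08$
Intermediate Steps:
$Z{\left(V \right)} = \frac{4 - 6 V}{V}$ ($Z{\left(V \right)} = \frac{- 6 V + 4}{V} = \frac{4 - 6 V}{V}$)
$Z{\left(-204 \right)} 55 = \left(-6 + \frac{4}{-204}\right) 55 = \left(-6 + 4 \left(- \frac{1}{204}\right)\right) 55 = \left(-6 - \frac{1}{51}\right) 55 = \left(- \frac{307}{51}\right) 55 = - \frac{16885}{51}$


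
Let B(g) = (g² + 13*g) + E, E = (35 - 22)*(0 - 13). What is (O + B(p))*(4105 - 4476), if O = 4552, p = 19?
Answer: -1851661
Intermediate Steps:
E = -169 (E = 13*(-13) = -169)
B(g) = -169 + g² + 13*g (B(g) = (g² + 13*g) - 169 = -169 + g² + 13*g)
(O + B(p))*(4105 - 4476) = (4552 + (-169 + 19² + 13*19))*(4105 - 4476) = (4552 + (-169 + 361 + 247))*(-371) = (4552 + 439)*(-371) = 4991*(-371) = -1851661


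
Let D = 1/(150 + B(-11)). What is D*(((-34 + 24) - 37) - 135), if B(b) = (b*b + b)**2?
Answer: -13/875 ≈ -0.014857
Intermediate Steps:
B(b) = (b + b**2)**2 (B(b) = (b**2 + b)**2 = (b + b**2)**2)
D = 1/12250 (D = 1/(150 + (-11)**2*(1 - 11)**2) = 1/(150 + 121*(-10)**2) = 1/(150 + 121*100) = 1/(150 + 12100) = 1/12250 ≈ 8.1633e-5)
D*(((-34 + 24) - 37) - 135) = (((-34 + 24) - 37) - 135)/12250 = ((-10 - 37) - 135)/12250 = (-47 - 135)/12250 = (1/12250)*(-182) = -13/875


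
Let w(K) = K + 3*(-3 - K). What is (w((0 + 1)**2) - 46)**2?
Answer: 3249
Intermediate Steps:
w(K) = -9 - 2*K (w(K) = K + (-9 - 3*K) = -9 - 2*K)
(w((0 + 1)**2) - 46)**2 = ((-9 - 2*(0 + 1)**2) - 46)**2 = ((-9 - 2*1**2) - 46)**2 = ((-9 - 2*1) - 46)**2 = ((-9 - 2) - 46)**2 = (-11 - 46)**2 = (-57)**2 = 3249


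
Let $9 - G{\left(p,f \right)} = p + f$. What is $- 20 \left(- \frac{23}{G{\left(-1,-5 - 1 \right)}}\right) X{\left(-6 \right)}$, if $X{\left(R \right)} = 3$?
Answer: $\frac{345}{4} \approx 86.25$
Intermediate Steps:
$G{\left(p,f \right)} = 9 - f - p$ ($G{\left(p,f \right)} = 9 - \left(p + f\right) = 9 - \left(f + p\right) = 9 - f - p$)
$- 20 \left(- \frac{23}{G{\left(-1,-5 - 1 \right)}}\right) X{\left(-6 \right)} = - 20 \left(- \frac{23}{9 - \left(-5 - 1\right) - -1}\right) 3 = - 20 \left(- \frac{23}{9 - \left(-5 - 1\right) + 1}\right) 3 = - 20 \left(- \frac{23}{9 - -6 + 1}\right) 3 = - 20 \left(- \frac{23}{9 + 6 + 1}\right) 3 = - 20 \left(- \frac{23}{16}\right) 3 = - 20 \left(\left(-23\right) \frac{1}{16}\right) 3 = \left(-20\right) \left(- \frac{23}{16}\right) 3 = \frac{115}{4} \cdot 3 = \frac{345}{4}$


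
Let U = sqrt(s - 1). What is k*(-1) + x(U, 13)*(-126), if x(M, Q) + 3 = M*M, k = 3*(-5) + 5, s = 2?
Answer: 262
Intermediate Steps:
k = -10 (k = -15 + 5 = -10)
U = 1 (U = sqrt(2 - 1) = sqrt(1) = 1)
x(M, Q) = -3 + M**2 (x(M, Q) = -3 + M*M = -3 + M**2)
k*(-1) + x(U, 13)*(-126) = -10*(-1) + (-3 + 1**2)*(-126) = 10 + (-3 + 1)*(-126) = 10 - 2*(-126) = 10 + 252 = 262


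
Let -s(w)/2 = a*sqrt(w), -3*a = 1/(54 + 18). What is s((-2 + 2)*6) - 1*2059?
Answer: -2059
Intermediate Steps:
a = -1/216 (a = -1/(3*(54 + 18)) = -1/3/72 = -1/3*1/72 = -1/216 ≈ -0.0046296)
s(w) = sqrt(w)/108 (s(w) = -(-1)*sqrt(w)/108 = sqrt(w)/108)
s((-2 + 2)*6) - 1*2059 = sqrt((-2 + 2)*6)/108 - 1*2059 = sqrt(0*6)/108 - 2059 = sqrt(0)/108 - 2059 = (1/108)*0 - 2059 = 0 - 2059 = -2059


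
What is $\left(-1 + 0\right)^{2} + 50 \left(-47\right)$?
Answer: $-2349$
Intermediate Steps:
$\left(-1 + 0\right)^{2} + 50 \left(-47\right) = \left(-1\right)^{2} - 2350 = 1 - 2350 = -2349$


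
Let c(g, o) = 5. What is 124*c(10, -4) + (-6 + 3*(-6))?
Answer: 596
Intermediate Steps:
124*c(10, -4) + (-6 + 3*(-6)) = 124*5 + (-6 + 3*(-6)) = 620 + (-6 - 18) = 620 - 24 = 596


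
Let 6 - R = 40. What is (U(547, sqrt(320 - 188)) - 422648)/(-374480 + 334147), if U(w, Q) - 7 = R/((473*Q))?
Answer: 422641/40333 + 17*sqrt(33)/629557797 ≈ 10.479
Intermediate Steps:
R = -34 (R = 6 - 1*40 = 6 - 40 = -34)
U(w, Q) = 7 - 34/(473*Q) (U(w, Q) = 7 - 34*1/(473*Q) = 7 - 34/(473*Q))
(U(547, sqrt(320 - 188)) - 422648)/(-374480 + 334147) = ((7 - 34/(473*sqrt(320 - 188))) - 422648)/(-374480 + 334147) = ((7 - 34*sqrt(33)/66/473) - 422648)/(-40333) = ((7 - 34*sqrt(33)/66/473) - 422648)*(-1/40333) = ((7 - 17*sqrt(33)/15609) - 422648)*(-1/40333) = (-422641 - 17*sqrt(33)/15609)*(-1/40333) = 422641/40333 + 17*sqrt(33)/629557797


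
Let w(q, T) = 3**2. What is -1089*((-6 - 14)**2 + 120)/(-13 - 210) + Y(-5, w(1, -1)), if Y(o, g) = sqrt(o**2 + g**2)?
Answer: 566280/223 + sqrt(106) ≈ 2549.7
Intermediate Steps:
w(q, T) = 9
Y(o, g) = sqrt(g**2 + o**2)
-1089*((-6 - 14)**2 + 120)/(-13 - 210) + Y(-5, w(1, -1)) = -1089*((-6 - 14)**2 + 120)/(-13 - 210) + sqrt(9**2 + (-5)**2) = -1089*((-20)**2 + 120)/(-223) + sqrt(81 + 25) = -1089*(400 + 120)*(-1)/223 + sqrt(106) = -566280*(-1)/223 + sqrt(106) = -1089*(-520/223) + sqrt(106) = 566280/223 + sqrt(106)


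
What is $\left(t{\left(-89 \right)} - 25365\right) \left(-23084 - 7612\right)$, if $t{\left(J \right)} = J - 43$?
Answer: $782655912$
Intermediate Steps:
$t{\left(J \right)} = -43 + J$
$\left(t{\left(-89 \right)} - 25365\right) \left(-23084 - 7612\right) = \left(\left(-43 - 89\right) - 25365\right) \left(-23084 - 7612\right) = \left(-132 - 25365\right) \left(-30696\right) = \left(-25497\right) \left(-30696\right) = 782655912$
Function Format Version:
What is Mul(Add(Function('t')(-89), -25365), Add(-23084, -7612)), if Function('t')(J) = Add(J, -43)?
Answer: 782655912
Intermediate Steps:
Function('t')(J) = Add(-43, J)
Mul(Add(Function('t')(-89), -25365), Add(-23084, -7612)) = Mul(Add(Add(-43, -89), -25365), Add(-23084, -7612)) = Mul(Add(-132, -25365), -30696) = Mul(-25497, -30696) = 782655912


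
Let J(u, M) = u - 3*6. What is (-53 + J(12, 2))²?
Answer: 3481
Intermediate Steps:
J(u, M) = -18 + u (J(u, M) = u - 18 = -18 + u)
(-53 + J(12, 2))² = (-53 + (-18 + 12))² = (-53 - 6)² = (-59)² = 3481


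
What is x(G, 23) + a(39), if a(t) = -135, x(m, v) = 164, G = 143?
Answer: 29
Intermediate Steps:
x(G, 23) + a(39) = 164 - 135 = 29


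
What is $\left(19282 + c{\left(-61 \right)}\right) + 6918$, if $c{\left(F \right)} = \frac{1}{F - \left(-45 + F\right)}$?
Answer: $\frac{1179001}{45} \approx 26200.0$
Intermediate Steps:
$c{\left(F \right)} = \frac{1}{45}$
$\left(19282 + c{\left(-61 \right)}\right) + 6918 = \left(19282 + \frac{1}{45}\right) + 6918 = \frac{867691}{45} + 6918 = \frac{1179001}{45}$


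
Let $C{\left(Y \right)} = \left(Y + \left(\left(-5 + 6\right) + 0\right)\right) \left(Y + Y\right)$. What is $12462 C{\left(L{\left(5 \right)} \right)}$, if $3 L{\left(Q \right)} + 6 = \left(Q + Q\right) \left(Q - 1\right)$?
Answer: $\frac{10451464}{3} \approx 3.4838 \cdot 10^{6}$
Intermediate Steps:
$L{\left(Q \right)} = -2 + \frac{2 Q \left(-1 + Q\right)}{3}$ ($L{\left(Q \right)} = -2 + \frac{\left(Q + Q\right) \left(Q - 1\right)}{3} = -2 + \frac{2 Q \left(-1 + Q\right)}{3}$)
$C{\left(Y \right)} = 2 Y \left(1 + Y\right)$ ($C{\left(Y \right)} = \left(Y + \left(1 + 0\right)\right) 2 Y = \left(Y + 1\right) 2 Y = \left(1 + Y\right) 2 Y = 2 Y \left(1 + Y\right)$)
$12462 C{\left(L{\left(5 \right)} \right)} = 12462 \cdot 2 \left(-2 - \frac{10}{3} + \frac{2 \cdot 5^{2}}{3}\right) \left(1 - \left(\frac{16}{3} - \frac{50}{3}\right)\right) = 12462 \cdot 2 \left(-2 - \frac{10}{3} + \frac{2}{3} \cdot 25\right) \left(1 - - \frac{34}{3}\right) = 12462 \cdot 2 \left(-2 - \frac{10}{3} + \frac{50}{3}\right) \left(1 - - \frac{34}{3}\right) = 12462 \cdot 2 \cdot \frac{34}{3} \left(1 + \frac{34}{3}\right) = 12462 \cdot 2 \cdot \frac{34}{3} \cdot \frac{37}{3} = 12462 \cdot \frac{2516}{9} = \frac{10451464}{3}$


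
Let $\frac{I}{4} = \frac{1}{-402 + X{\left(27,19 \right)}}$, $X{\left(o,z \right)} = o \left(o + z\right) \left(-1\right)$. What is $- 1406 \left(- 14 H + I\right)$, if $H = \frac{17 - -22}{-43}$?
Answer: $- \frac{315454378}{17673} \approx -17850.0$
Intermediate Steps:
$X{\left(o,z \right)} = - o \left(o + z\right)$
$I = - \frac{1}{411}$ ($I = \frac{4}{-402 - 27 \left(27 + 19\right)} = \frac{4}{-402 - 27 \cdot 46} = \frac{4}{-402 - 1242} = \frac{4}{-1644} = 4 \left(- \frac{1}{1644}\right) = - \frac{1}{411} \approx -0.0024331$)
$H = - \frac{39}{43}$ ($H = \left(17 + 22\right) \left(- \frac{1}{43}\right) = 39 \left(- \frac{1}{43}\right) = - \frac{39}{43} \approx -0.90698$)
$- 1406 \left(- 14 H + I\right) = - 1406 \left(\left(-14\right) \left(- \frac{39}{43}\right) - \frac{1}{411}\right) = - 1406 \left(\frac{546}{43} - \frac{1}{411}\right) = \left(-1406\right) \frac{224363}{17673} = - \frac{315454378}{17673}$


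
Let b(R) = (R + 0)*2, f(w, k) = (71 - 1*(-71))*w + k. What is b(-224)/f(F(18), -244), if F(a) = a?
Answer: -56/289 ≈ -0.19377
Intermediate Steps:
f(w, k) = k + 142*w (f(w, k) = (71 + 71)*w + k = 142*w + k = k + 142*w)
b(R) = 2*R (b(R) = R*2 = 2*R)
b(-224)/f(F(18), -244) = (2*(-224))/(-244 + 142*18) = -448/(-244 + 2556) = -448/2312 = -448*1/2312 = -56/289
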